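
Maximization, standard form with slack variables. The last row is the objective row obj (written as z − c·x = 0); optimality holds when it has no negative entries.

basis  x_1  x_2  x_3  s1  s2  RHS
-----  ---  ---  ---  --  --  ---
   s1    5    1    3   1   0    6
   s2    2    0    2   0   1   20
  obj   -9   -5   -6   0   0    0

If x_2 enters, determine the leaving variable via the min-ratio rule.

s1

Column x_2 entries and ratios — s1: 6/1 = 6; s2: 0 ≤ 0, skip.
Smallest ratio is 6 in the row of s1, so s1 leaves.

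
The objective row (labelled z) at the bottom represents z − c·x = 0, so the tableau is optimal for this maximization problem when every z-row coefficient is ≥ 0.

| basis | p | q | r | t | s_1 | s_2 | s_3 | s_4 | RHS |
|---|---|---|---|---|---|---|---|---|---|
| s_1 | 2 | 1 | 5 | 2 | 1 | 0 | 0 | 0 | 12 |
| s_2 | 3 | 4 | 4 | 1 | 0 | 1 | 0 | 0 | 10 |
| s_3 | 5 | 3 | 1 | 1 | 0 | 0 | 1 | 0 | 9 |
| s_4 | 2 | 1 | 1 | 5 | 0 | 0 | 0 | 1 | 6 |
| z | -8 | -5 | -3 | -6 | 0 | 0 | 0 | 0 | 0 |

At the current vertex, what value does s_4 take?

s_4 is basic (row 4); its value is the RHS of that row, 6.

6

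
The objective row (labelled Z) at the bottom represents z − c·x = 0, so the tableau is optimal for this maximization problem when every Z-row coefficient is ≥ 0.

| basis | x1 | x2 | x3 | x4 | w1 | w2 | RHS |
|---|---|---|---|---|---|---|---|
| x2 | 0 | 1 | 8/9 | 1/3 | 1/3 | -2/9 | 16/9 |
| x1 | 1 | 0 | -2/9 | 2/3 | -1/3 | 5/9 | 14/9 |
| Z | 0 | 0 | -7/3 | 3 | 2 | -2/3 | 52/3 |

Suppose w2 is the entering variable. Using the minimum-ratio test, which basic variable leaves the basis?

x1

Column w2 entries and ratios — x2: -2/9 ≤ 0, skip; x1: (14/9)/(5/9) = 14/5.
Smallest ratio is 14/5 in the row of x1, so x1 leaves.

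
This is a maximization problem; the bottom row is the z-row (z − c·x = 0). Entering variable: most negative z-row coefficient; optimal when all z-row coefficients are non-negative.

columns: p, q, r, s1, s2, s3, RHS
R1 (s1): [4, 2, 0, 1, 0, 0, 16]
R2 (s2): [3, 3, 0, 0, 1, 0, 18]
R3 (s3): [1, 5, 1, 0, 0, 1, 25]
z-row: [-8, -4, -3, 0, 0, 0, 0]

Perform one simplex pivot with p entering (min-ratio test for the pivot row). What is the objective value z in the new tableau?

32

Ratio test on column p — row 1: 16/4 = 4; row 2: 18/3 = 6; row 3: 25/1 = 25. Minimum is 4 at row 1 (s1 leaves); pivot element 4.
Pivot on row 1; the z-row RHS becomes 0 − (-8)·4 = 32.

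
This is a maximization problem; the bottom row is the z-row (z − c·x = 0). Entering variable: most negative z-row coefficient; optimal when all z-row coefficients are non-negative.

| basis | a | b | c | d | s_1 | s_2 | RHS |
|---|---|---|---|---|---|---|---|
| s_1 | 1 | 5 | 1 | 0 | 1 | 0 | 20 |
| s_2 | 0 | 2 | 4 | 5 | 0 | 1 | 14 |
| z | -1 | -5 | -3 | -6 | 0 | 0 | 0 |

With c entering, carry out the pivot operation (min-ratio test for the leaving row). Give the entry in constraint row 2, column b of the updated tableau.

1/2

Ratio test on column c — row 1: 20/1 = 20; row 2: 14/4 = 7/2. Minimum is 7/2 at row 2 (s_2 leaves); pivot element 4.
Divide row 2 by 4; eliminate column c from the other rows.
In the new row 2, the b entry is the old entry divided by the pivot: 2/4 = 1/2.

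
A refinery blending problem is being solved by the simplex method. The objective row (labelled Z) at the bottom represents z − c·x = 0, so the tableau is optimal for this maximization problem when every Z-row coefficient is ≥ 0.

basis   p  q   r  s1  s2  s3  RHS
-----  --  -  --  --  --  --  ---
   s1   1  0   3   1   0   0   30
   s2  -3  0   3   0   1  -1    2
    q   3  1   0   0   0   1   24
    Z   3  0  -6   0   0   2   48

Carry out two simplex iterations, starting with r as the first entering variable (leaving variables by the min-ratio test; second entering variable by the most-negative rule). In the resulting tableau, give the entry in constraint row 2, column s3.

-1/12

Ratio test on column r — row 1: 30/3 = 10; row 2: 2/3 = 2/3; row 3: entry 0 ≤ 0. Minimum is 2/3 at row 2 (s2 leaves); pivot element 3.
Divide row 2 by 3; eliminate column r from the other rows.
Second iteration: most negative Z-row entry is -3 in column p, so p enters.
Ratio test on column p — row 1: 28/4 = 7; row 2: entry -1 ≤ 0; row 3: 24/3 = 8. Minimum is 7 at row 1 (s1 leaves); pivot element 4.
Divide row 1 by 4; eliminate column p from the other rows.
After both pivots, the entry at constraint row 2, column s3 is -1/12.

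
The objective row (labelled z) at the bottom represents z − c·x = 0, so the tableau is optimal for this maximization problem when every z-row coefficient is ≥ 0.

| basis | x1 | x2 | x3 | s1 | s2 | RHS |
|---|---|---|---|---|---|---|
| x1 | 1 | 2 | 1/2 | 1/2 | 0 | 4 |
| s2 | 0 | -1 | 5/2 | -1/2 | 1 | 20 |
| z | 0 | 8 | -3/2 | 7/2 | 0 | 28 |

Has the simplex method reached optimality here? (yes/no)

no

The z-row has a negative entry -3/2 in column x3, so it is not optimal.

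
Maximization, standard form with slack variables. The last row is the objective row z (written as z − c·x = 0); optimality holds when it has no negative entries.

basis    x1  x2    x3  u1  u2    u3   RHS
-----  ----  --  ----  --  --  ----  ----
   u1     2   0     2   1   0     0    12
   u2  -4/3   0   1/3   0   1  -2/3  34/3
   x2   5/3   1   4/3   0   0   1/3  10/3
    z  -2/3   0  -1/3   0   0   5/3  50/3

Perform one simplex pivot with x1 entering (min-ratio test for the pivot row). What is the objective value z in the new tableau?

18

Ratio test on column x1 — row 1: 12/2 = 6; row 2: entry -4/3 ≤ 0; row 3: (10/3)/(5/3) = 2. Minimum is 2 at row 3 (x2 leaves); pivot element 5/3.
Pivot on row 3; the z-row RHS becomes 50/3 − (-2/3)·2 = 18.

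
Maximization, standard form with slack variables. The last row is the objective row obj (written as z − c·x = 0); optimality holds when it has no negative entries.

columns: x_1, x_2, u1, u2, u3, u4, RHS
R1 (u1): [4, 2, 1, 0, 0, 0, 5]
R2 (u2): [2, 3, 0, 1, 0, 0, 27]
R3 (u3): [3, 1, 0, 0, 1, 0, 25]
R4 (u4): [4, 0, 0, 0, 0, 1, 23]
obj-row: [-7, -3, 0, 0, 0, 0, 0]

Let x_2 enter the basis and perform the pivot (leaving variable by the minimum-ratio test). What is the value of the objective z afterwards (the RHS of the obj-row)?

Ratio test on column x_2 — row 1: 5/2 = 5/2; row 2: 27/3 = 9; row 3: 25/1 = 25; row 4: entry 0 ≤ 0. Minimum is 5/2 at row 1 (u1 leaves); pivot element 2.
Pivot on row 1; the obj-row RHS becomes 0 − (-3)·(5/2) = 15/2.

15/2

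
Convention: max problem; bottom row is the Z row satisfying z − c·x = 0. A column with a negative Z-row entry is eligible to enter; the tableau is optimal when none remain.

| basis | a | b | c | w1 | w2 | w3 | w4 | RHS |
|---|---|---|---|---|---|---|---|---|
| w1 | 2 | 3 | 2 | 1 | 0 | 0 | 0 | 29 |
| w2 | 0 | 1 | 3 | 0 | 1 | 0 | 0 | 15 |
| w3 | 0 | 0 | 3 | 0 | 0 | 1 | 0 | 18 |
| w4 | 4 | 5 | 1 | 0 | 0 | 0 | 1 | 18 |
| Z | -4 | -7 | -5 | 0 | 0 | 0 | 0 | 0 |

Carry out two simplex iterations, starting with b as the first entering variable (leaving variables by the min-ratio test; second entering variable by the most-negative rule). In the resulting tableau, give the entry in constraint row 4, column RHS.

Ratio test on column b — row 1: 29/3 = 29/3; row 2: 15/1 = 15; row 3: entry 0 ≤ 0; row 4: 18/5 = 18/5. Minimum is 18/5 at row 4 (w4 leaves); pivot element 5.
Divide row 4 by 5; eliminate column b from the other rows.
Second iteration: most negative Z-row entry is -18/5 in column c, so c enters.
Ratio test on column c — row 1: (91/5)/(7/5) = 13; row 2: (57/5)/(14/5) = 57/14; row 3: 18/3 = 6; row 4: (18/5)/(1/5) = 18. Minimum is 57/14 at row 2 (w2 leaves); pivot element 14/5.
Divide row 2 by 14/5; eliminate column c from the other rows.
After both pivots, the entry at constraint row 4, column RHS is 39/14.

39/14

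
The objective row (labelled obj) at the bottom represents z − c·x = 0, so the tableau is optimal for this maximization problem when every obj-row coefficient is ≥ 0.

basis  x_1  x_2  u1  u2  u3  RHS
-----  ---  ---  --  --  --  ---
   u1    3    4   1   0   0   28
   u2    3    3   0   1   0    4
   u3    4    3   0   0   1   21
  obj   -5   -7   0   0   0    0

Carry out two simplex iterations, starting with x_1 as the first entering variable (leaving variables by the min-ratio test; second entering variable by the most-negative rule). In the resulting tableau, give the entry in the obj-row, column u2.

Ratio test on column x_1 — row 1: 28/3 = 28/3; row 2: 4/3 = 4/3; row 3: 21/4 = 21/4. Minimum is 4/3 at row 2 (u2 leaves); pivot element 3.
Divide row 2 by 3; eliminate column x_1 from the other rows.
Second iteration: most negative obj-row entry is -2 in column x_2, so x_2 enters.
Ratio test on column x_2 — row 1: 24/1 = 24; row 2: (4/3)/1 = 4/3; row 3: entry -1 ≤ 0. Minimum is 4/3 at row 2 (x_1 leaves); pivot element 1.
Divide row 2 by 1; eliminate column x_2 from the other rows.
After both pivots, the entry at the obj-row, column u2 is 7/3.

7/3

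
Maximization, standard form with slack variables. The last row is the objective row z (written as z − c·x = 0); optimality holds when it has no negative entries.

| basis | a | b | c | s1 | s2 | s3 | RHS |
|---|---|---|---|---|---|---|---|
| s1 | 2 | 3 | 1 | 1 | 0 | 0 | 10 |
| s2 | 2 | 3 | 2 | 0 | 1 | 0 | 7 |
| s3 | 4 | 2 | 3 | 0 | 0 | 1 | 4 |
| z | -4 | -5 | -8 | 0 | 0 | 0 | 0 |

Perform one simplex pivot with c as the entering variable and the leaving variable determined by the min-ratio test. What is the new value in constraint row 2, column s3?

Ratio test on column c — row 1: 10/1 = 10; row 2: 7/2 = 7/2; row 3: 4/3 = 4/3. Minimum is 4/3 at row 3 (s3 leaves); pivot element 3.
Divide row 3 by 3; eliminate column c from the other rows.
Row 2 update in column s3: 0 − 2·(1/3) = -2/3.

-2/3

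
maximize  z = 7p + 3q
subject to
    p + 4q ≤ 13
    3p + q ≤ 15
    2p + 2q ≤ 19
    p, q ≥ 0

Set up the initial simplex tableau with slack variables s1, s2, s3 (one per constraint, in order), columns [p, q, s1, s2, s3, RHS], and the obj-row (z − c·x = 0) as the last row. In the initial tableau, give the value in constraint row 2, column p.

3

Constraint 2 has coefficient 3 on p.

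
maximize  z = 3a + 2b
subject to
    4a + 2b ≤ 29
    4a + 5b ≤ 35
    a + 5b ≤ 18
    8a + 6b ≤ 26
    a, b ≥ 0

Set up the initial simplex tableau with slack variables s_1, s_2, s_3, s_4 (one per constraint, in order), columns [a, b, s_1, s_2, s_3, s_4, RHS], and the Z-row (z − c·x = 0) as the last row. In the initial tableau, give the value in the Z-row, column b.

-2

The Z-row carries the negated objective coefficients: the b entry is -2.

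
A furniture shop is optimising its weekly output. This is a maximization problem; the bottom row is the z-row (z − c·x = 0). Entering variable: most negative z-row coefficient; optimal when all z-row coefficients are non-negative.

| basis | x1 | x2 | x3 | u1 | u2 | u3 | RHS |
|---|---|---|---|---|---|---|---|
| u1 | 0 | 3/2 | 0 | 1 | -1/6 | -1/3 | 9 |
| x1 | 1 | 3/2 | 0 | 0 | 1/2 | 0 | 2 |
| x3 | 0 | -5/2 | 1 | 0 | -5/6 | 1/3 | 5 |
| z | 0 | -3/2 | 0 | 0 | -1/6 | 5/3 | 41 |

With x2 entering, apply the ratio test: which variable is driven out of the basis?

Column x2 entries and ratios — u1: 9/(3/2) = 6; x1: 2/(3/2) = 4/3; x3: -5/2 ≤ 0, skip.
Smallest ratio is 4/3 in the row of x1, so x1 leaves.

x1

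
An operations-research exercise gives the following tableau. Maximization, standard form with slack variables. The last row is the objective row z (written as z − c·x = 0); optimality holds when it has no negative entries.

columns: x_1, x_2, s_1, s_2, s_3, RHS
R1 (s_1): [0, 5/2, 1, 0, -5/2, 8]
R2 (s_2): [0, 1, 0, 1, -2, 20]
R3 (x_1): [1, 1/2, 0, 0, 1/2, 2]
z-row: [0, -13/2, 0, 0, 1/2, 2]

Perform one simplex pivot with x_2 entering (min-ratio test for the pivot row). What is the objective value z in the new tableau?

Ratio test on column x_2 — row 1: 8/(5/2) = 16/5; row 2: 20/1 = 20; row 3: 2/(1/2) = 4. Minimum is 16/5 at row 1 (s_1 leaves); pivot element 5/2.
Pivot on row 1; the z-row RHS becomes 2 − (-13/2)·(16/5) = 114/5.

114/5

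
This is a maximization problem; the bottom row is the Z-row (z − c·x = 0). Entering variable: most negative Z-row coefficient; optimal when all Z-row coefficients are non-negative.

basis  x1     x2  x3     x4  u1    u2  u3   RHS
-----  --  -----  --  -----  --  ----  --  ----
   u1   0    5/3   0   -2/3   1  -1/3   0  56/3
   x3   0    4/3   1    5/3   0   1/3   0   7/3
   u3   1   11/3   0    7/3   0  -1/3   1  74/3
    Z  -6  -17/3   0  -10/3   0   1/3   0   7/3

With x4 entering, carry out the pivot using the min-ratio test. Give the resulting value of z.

Ratio test on column x4 — row 1: entry -2/3 ≤ 0; row 2: (7/3)/(5/3) = 7/5; row 3: (74/3)/(7/3) = 74/7. Minimum is 7/5 at row 2 (x3 leaves); pivot element 5/3.
Pivot on row 2; the Z-row RHS becomes 7/3 − (-10/3)·(7/5) = 7.

7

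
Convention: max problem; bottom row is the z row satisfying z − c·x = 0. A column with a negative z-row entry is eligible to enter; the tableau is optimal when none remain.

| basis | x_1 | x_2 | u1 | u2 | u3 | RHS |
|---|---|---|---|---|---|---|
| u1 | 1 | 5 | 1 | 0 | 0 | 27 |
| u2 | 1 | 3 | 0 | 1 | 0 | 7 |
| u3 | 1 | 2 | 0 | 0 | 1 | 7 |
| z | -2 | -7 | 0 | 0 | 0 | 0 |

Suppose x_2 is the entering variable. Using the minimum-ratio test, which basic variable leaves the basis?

Column x_2 entries and ratios — u1: 27/5 = 27/5; u2: 7/3 = 7/3; u3: 7/2 = 7/2.
Smallest ratio is 7/3 in the row of u2, so u2 leaves.

u2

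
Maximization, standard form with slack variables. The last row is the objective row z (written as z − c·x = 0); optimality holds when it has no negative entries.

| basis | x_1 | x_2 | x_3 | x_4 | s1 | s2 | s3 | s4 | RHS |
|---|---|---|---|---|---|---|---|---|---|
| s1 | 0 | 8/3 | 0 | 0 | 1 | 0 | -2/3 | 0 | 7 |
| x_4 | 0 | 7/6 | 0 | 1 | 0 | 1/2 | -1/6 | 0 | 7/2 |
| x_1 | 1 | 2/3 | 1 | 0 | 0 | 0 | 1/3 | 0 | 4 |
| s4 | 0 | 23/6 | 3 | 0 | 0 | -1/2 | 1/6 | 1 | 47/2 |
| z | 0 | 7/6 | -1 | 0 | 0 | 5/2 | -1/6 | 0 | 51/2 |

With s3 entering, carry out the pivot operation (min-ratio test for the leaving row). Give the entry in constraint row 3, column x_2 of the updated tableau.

Ratio test on column s3 — row 1: entry -2/3 ≤ 0; row 2: entry -1/6 ≤ 0; row 3: 4/(1/3) = 12; row 4: (47/2)/(1/6) = 141. Minimum is 12 at row 3 (x_1 leaves); pivot element 1/3.
Divide row 3 by 1/3; eliminate column s3 from the other rows.
In the new row 3, the x_2 entry is the old entry divided by the pivot: (2/3)/(1/3) = 2.

2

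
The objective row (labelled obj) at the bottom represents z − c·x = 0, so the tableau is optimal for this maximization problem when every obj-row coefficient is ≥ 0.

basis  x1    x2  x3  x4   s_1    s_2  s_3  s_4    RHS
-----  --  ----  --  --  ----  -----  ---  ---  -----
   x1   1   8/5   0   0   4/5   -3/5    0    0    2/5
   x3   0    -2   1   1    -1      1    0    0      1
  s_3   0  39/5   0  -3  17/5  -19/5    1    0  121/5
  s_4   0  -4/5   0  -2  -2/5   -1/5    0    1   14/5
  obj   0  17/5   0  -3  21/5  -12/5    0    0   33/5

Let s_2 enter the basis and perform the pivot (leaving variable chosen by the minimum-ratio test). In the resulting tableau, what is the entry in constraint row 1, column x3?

Ratio test on column s_2 — row 1: entry -3/5 ≤ 0; row 2: 1/1 = 1; row 3: entry -19/5 ≤ 0; row 4: entry -1/5 ≤ 0. Minimum is 1 at row 2 (x3 leaves); pivot element 1.
Divide row 2 by 1; eliminate column s_2 from the other rows.
Row 1 update in column x3: 0 − (-3/5)·1 = 3/5.

3/5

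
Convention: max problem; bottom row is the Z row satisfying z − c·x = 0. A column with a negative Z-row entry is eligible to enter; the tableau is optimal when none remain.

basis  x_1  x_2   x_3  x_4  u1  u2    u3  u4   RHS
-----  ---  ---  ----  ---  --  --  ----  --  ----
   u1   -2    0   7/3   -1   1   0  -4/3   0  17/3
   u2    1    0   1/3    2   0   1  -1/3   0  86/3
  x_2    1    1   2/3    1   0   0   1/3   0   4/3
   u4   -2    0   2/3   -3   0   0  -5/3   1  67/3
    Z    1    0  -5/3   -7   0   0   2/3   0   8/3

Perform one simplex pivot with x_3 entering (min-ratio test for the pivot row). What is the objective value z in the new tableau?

6

Ratio test on column x_3 — row 1: (17/3)/(7/3) = 17/7; row 2: (86/3)/(1/3) = 86; row 3: (4/3)/(2/3) = 2; row 4: (67/3)/(2/3) = 67/2. Minimum is 2 at row 3 (x_2 leaves); pivot element 2/3.
Pivot on row 3; the Z-row RHS becomes 8/3 − (-5/3)·2 = 6.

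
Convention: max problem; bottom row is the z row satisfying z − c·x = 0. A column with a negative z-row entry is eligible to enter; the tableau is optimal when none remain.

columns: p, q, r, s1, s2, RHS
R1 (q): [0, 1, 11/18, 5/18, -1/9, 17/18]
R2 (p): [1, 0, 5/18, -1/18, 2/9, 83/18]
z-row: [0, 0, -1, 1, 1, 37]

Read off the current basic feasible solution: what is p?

83/18

p is basic (row 2); its value is the RHS of that row, 83/18.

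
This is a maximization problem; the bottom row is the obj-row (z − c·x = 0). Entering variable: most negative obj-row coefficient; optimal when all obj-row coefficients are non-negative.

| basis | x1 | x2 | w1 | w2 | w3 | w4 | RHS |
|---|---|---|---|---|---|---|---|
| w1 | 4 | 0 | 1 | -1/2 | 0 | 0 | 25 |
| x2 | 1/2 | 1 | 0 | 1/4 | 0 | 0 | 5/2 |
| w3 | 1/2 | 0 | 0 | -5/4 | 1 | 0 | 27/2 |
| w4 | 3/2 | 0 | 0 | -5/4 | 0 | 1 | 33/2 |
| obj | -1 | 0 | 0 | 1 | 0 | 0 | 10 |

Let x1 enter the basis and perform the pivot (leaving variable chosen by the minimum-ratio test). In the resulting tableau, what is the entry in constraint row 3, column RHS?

11

Ratio test on column x1 — row 1: 25/4 = 25/4; row 2: (5/2)/(1/2) = 5; row 3: (27/2)/(1/2) = 27; row 4: (33/2)/(3/2) = 11. Minimum is 5 at row 2 (x2 leaves); pivot element 1/2.
Divide row 2 by 1/2; eliminate column x1 from the other rows.
Row 3 update in column RHS: 27/2 − (1/2)·5 = 11.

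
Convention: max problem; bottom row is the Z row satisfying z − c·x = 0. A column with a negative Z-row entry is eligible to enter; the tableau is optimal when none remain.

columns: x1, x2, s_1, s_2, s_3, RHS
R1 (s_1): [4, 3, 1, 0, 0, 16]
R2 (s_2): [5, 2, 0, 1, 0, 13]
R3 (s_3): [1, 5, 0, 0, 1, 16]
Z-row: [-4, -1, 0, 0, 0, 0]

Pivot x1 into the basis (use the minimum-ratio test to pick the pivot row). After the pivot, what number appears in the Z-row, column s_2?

4/5

Ratio test on column x1 — row 1: 16/4 = 4; row 2: 13/5 = 13/5; row 3: 16/1 = 16. Minimum is 13/5 at row 2 (s_2 leaves); pivot element 5.
Divide row 2 by 5; eliminate column x1 from the other rows.
Z-row update in column s_2: 0 − (-4)·(1/5) = 4/5.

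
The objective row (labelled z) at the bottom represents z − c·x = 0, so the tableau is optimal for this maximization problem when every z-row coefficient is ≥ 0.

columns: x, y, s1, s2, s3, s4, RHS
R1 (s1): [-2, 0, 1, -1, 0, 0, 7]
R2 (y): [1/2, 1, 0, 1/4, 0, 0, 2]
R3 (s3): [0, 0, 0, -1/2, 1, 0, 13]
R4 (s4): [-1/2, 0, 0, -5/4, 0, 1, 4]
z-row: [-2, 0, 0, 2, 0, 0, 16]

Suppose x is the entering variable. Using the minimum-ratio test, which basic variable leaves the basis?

y

Column x entries and ratios — s1: -2 ≤ 0, skip; y: 2/(1/2) = 4; s3: 0 ≤ 0, skip; s4: -1/2 ≤ 0, skip.
Smallest ratio is 4 in the row of y, so y leaves.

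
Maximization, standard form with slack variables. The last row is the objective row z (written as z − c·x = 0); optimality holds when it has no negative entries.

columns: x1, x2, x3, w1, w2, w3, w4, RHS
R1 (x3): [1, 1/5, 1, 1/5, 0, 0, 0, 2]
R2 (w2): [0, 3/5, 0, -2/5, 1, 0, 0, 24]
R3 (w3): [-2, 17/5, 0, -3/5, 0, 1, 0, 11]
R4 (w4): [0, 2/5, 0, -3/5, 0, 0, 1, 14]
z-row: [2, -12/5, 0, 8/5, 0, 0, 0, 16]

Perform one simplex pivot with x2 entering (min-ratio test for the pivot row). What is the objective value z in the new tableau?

404/17

Ratio test on column x2 — row 1: 2/(1/5) = 10; row 2: 24/(3/5) = 40; row 3: 11/(17/5) = 55/17; row 4: 14/(2/5) = 35. Minimum is 55/17 at row 3 (w3 leaves); pivot element 17/5.
Pivot on row 3; the z-row RHS becomes 16 − (-12/5)·(55/17) = 404/17.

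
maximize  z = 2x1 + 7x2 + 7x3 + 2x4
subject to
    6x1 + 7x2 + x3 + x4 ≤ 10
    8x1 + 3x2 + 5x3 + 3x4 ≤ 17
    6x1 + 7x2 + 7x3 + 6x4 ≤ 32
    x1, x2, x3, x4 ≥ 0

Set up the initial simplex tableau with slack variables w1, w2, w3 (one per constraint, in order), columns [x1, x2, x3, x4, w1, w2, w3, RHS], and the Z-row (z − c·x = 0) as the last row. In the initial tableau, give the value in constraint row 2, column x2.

3

Constraint 2 has coefficient 3 on x2.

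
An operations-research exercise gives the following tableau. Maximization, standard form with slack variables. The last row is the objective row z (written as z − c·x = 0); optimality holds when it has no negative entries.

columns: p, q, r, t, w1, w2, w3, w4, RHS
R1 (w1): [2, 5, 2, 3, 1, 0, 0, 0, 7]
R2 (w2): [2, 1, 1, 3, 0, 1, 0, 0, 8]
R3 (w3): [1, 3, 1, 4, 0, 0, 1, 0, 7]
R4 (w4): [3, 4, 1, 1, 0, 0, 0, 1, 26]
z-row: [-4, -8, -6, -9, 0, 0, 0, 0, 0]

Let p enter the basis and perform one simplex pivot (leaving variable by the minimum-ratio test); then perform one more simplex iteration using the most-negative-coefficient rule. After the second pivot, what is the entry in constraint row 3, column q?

1/5

Ratio test on column p — row 1: 7/2 = 7/2; row 2: 8/2 = 4; row 3: 7/1 = 7; row 4: 26/3 = 26/3. Minimum is 7/2 at row 1 (w1 leaves); pivot element 2.
Divide row 1 by 2; eliminate column p from the other rows.
Second iteration: most negative z-row entry is -3 in column t, so t enters.
Ratio test on column t — row 1: (7/2)/(3/2) = 7/3; row 2: entry 0 ≤ 0; row 3: (7/2)/(5/2) = 7/5; row 4: entry -7/2 ≤ 0. Minimum is 7/5 at row 3 (w3 leaves); pivot element 5/2.
Divide row 3 by 5/2; eliminate column t from the other rows.
After both pivots, the entry at constraint row 3, column q is 1/5.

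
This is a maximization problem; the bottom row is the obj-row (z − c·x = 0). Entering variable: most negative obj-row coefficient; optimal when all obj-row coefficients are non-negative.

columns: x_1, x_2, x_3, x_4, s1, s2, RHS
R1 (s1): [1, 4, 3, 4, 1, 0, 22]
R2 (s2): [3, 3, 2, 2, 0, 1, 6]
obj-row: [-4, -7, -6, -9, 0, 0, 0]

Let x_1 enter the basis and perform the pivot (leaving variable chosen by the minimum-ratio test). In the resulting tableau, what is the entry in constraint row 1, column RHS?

20

Ratio test on column x_1 — row 1: 22/1 = 22; row 2: 6/3 = 2. Minimum is 2 at row 2 (s2 leaves); pivot element 3.
Divide row 2 by 3; eliminate column x_1 from the other rows.
Row 1 update in column RHS: 22 − 1·2 = 20.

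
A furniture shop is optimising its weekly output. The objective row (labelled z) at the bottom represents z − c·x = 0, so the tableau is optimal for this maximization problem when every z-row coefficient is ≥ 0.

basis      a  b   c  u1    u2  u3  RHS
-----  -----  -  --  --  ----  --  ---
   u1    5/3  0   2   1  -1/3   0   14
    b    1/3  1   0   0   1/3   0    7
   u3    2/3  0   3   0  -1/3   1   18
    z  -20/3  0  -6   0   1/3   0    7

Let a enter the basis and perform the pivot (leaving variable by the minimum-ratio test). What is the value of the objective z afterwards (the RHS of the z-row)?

Ratio test on column a — row 1: 14/(5/3) = 42/5; row 2: 7/(1/3) = 21; row 3: 18/(2/3) = 27. Minimum is 42/5 at row 1 (u1 leaves); pivot element 5/3.
Pivot on row 1; the z-row RHS becomes 7 − (-20/3)·(42/5) = 63.

63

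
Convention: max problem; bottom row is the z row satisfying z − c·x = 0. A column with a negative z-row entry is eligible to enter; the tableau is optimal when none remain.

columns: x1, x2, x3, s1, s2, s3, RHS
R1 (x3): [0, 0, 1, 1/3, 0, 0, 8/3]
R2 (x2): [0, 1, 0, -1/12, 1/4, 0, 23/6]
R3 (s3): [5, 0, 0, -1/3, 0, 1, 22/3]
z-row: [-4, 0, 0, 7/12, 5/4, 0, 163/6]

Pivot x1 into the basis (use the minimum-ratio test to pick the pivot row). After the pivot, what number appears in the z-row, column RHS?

991/30

Ratio test on column x1 — row 1: entry 0 ≤ 0; row 2: entry 0 ≤ 0; row 3: (22/3)/5 = 22/15. Minimum is 22/15 at row 3 (s3 leaves); pivot element 5.
Divide row 3 by 5; eliminate column x1 from the other rows.
z-row update in column RHS: 163/6 − (-4)·(22/15) = 991/30.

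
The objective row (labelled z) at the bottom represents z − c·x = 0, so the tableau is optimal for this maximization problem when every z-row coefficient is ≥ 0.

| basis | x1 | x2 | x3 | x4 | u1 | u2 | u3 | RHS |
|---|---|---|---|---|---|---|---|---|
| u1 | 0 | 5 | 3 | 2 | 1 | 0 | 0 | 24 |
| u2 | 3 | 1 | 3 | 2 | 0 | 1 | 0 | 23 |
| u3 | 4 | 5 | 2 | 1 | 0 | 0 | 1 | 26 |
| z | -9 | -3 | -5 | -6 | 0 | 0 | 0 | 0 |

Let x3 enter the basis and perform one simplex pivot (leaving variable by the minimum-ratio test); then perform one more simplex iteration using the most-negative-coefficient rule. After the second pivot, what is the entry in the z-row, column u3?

2

Ratio test on column x3 — row 1: 24/3 = 8; row 2: 23/3 = 23/3; row 3: 26/2 = 13. Minimum is 23/3 at row 2 (u2 leaves); pivot element 3.
Divide row 2 by 3; eliminate column x3 from the other rows.
Second iteration: most negative z-row entry is -4 in column x1, so x1 enters.
Ratio test on column x1 — row 1: entry -3 ≤ 0; row 2: (23/3)/1 = 23/3; row 3: (32/3)/2 = 16/3. Minimum is 16/3 at row 3 (u3 leaves); pivot element 2.
Divide row 3 by 2; eliminate column x1 from the other rows.
After both pivots, the entry at the z-row, column u3 is 2.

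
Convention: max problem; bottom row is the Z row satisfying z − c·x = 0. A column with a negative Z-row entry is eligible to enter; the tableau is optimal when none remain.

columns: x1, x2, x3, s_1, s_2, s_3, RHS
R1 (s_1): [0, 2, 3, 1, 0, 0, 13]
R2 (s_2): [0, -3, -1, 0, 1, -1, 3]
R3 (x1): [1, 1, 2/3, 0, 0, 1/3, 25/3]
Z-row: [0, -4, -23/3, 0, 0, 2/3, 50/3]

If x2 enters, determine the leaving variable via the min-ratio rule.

s_1

Column x2 entries and ratios — s_1: 13/2 = 13/2; s_2: -3 ≤ 0, skip; x1: (25/3)/1 = 25/3.
Smallest ratio is 13/2 in the row of s_1, so s_1 leaves.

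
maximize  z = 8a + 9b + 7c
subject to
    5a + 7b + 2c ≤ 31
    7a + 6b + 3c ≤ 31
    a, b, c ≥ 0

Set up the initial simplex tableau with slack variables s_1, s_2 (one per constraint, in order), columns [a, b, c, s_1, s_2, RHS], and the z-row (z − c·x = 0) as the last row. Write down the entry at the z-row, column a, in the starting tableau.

-8

The z-row carries the negated objective coefficients: the a entry is -8.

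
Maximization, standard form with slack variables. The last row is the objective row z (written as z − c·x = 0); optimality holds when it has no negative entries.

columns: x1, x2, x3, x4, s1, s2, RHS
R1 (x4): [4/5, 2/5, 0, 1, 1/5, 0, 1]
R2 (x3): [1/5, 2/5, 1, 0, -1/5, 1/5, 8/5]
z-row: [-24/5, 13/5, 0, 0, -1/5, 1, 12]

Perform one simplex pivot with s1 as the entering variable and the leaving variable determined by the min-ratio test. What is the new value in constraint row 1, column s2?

Ratio test on column s1 — row 1: 1/(1/5) = 5; row 2: entry -1/5 ≤ 0. Minimum is 5 at row 1 (x4 leaves); pivot element 1/5.
Divide row 1 by 1/5; eliminate column s1 from the other rows.
In the new row 1, the s2 entry is the old entry divided by the pivot: 0/(1/5) = 0.

0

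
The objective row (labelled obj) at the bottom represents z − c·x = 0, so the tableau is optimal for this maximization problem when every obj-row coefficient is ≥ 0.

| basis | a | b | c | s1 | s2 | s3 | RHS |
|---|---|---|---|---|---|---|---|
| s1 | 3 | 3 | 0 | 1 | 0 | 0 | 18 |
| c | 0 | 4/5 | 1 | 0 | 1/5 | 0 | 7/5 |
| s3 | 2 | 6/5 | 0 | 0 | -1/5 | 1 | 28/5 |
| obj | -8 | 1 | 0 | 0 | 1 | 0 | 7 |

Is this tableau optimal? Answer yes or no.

The obj-row has a negative entry -8 in column a, so it is not optimal.

no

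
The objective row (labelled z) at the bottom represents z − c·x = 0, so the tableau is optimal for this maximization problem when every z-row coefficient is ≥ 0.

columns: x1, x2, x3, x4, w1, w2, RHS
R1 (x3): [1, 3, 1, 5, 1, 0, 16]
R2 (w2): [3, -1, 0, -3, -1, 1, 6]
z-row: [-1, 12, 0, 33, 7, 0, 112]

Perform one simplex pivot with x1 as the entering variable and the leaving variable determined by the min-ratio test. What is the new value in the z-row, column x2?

Ratio test on column x1 — row 1: 16/1 = 16; row 2: 6/3 = 2. Minimum is 2 at row 2 (w2 leaves); pivot element 3.
Divide row 2 by 3; eliminate column x1 from the other rows.
z-row update in column x2: 12 − (-1)·(-1/3) = 35/3.

35/3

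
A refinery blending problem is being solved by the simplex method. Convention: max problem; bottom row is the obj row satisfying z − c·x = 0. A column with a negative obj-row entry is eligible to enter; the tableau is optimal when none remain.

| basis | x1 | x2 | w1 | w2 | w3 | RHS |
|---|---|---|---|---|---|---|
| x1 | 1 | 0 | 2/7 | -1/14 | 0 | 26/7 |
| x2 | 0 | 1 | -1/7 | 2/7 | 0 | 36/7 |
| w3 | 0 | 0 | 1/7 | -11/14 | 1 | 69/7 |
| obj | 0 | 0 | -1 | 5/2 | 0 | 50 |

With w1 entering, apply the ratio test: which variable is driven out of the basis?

x1

Column w1 entries and ratios — x1: (26/7)/(2/7) = 13; x2: -1/7 ≤ 0, skip; w3: (69/7)/(1/7) = 69.
Smallest ratio is 13 in the row of x1, so x1 leaves.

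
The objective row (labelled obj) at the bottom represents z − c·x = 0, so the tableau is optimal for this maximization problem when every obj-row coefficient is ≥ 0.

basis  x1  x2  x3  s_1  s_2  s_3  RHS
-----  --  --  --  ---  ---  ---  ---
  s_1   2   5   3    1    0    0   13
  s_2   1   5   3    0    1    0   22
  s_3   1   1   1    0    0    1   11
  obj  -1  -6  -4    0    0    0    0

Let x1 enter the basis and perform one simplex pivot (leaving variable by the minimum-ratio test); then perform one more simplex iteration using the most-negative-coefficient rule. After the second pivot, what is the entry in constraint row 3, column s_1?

-1/5

Ratio test on column x1 — row 1: 13/2 = 13/2; row 2: 22/1 = 22; row 3: 11/1 = 11. Minimum is 13/2 at row 1 (s_1 leaves); pivot element 2.
Divide row 1 by 2; eliminate column x1 from the other rows.
Second iteration: most negative obj-row entry is -7/2 in column x2, so x2 enters.
Ratio test on column x2 — row 1: (13/2)/(5/2) = 13/5; row 2: (31/2)/(5/2) = 31/5; row 3: entry -3/2 ≤ 0. Minimum is 13/5 at row 1 (x1 leaves); pivot element 5/2.
Divide row 1 by 5/2; eliminate column x2 from the other rows.
After both pivots, the entry at constraint row 3, column s_1 is -1/5.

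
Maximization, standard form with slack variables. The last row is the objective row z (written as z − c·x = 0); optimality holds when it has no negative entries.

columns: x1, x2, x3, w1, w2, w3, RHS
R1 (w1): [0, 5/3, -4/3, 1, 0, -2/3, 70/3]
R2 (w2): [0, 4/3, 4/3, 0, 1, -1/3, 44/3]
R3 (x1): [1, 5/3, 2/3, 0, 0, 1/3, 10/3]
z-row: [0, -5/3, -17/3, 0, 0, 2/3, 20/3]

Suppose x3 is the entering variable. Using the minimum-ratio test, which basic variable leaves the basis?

Column x3 entries and ratios — w1: -4/3 ≤ 0, skip; w2: (44/3)/(4/3) = 11; x1: (10/3)/(2/3) = 5.
Smallest ratio is 5 in the row of x1, so x1 leaves.

x1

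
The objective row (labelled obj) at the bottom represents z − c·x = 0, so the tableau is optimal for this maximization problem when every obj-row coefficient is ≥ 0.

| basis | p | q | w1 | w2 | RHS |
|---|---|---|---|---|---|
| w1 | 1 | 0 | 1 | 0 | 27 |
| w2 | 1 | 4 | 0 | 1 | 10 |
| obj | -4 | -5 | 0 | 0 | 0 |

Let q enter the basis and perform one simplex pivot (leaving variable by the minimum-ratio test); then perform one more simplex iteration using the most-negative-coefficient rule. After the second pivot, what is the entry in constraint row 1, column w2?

-1

Ratio test on column q — row 1: entry 0 ≤ 0; row 2: 10/4 = 5/2. Minimum is 5/2 at row 2 (w2 leaves); pivot element 4.
Divide row 2 by 4; eliminate column q from the other rows.
Second iteration: most negative obj-row entry is -11/4 in column p, so p enters.
Ratio test on column p — row 1: 27/1 = 27; row 2: (5/2)/(1/4) = 10. Minimum is 10 at row 2 (q leaves); pivot element 1/4.
Divide row 2 by 1/4; eliminate column p from the other rows.
After both pivots, the entry at constraint row 1, column w2 is -1.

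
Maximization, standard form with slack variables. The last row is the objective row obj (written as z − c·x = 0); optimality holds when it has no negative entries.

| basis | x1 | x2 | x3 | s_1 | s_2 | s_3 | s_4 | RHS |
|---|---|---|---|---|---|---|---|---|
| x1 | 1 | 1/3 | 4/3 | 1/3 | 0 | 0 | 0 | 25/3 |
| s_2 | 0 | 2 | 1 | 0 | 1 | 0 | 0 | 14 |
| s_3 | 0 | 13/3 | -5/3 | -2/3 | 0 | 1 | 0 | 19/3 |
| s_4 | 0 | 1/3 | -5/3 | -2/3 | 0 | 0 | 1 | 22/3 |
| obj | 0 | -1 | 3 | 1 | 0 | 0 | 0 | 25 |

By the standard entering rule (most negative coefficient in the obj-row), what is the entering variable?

x2

Negative obj-row entries: x2: -1.
The most negative is -1 in column x2, so x2 enters.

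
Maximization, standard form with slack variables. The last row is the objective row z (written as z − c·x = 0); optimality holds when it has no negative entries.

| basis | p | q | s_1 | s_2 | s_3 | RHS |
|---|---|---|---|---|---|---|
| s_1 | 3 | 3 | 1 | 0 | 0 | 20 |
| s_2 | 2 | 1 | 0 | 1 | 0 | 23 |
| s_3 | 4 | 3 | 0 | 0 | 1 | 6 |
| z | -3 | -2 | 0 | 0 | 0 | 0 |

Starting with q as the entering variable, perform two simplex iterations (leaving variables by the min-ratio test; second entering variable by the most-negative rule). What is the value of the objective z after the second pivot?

Ratio test on column q — row 1: 20/3 = 20/3; row 2: 23/1 = 23; row 3: 6/3 = 2. Minimum is 2 at row 3 (s_3 leaves); pivot element 3.
Pivot on row 3; the z-row RHS becomes 0 − (-2)·2 = 4.
Next entering variable (most negative z-row entry -1/3): p.
Ratio test on column p — row 1: entry -1 ≤ 0; row 2: 21/(2/3) = 63/2; row 3: 2/(4/3) = 3/2. Minimum is 3/2 at row 3 (q leaves); pivot element 4/3.
After the second pivot the z-row RHS is 4 − (-1/3)·(3/2) = 9/2.

9/2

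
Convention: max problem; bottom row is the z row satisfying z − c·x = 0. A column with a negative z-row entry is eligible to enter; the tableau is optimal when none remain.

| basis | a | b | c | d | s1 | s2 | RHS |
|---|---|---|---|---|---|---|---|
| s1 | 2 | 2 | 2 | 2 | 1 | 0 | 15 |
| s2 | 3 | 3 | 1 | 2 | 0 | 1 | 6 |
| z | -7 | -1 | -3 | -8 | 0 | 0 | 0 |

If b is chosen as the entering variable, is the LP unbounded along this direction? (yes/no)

Column b has positive entries in row(s) 1, 2, so the ratio test bounds it — not unbounded.

no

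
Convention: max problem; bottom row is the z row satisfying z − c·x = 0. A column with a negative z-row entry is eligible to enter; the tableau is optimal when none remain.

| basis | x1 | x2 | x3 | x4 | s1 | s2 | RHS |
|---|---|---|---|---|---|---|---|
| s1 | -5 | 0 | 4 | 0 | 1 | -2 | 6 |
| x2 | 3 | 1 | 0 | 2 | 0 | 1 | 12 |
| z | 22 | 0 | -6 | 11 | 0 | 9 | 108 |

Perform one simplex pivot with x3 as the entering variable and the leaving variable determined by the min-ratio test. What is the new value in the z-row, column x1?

Ratio test on column x3 — row 1: 6/4 = 3/2; row 2: entry 0 ≤ 0. Minimum is 3/2 at row 1 (s1 leaves); pivot element 4.
Divide row 1 by 4; eliminate column x3 from the other rows.
z-row update in column x1: 22 − (-6)·(-5/4) = 29/2.

29/2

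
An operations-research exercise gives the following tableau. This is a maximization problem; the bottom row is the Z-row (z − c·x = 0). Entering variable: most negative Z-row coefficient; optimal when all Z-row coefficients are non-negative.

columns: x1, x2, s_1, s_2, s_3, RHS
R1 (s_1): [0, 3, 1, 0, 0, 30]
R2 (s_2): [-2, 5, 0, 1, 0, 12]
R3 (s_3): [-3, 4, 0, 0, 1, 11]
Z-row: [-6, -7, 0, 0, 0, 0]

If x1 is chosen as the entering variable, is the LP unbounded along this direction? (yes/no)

Every constraint-row entry in column x1 is ≤ 0, so increasing x1 is unbounded.

yes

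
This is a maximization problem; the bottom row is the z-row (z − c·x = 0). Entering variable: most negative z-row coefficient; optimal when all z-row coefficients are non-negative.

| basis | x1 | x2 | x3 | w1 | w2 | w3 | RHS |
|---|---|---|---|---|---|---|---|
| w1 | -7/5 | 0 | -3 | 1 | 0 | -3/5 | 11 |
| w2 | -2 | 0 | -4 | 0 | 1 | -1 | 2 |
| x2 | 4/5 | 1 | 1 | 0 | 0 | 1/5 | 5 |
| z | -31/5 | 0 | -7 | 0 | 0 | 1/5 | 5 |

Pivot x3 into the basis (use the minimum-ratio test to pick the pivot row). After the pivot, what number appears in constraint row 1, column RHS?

26

Ratio test on column x3 — row 1: entry -3 ≤ 0; row 2: entry -4 ≤ 0; row 3: 5/1 = 5. Minimum is 5 at row 3 (x2 leaves); pivot element 1.
Divide row 3 by 1; eliminate column x3 from the other rows.
Row 1 update in column RHS: 11 − (-3)·5 = 26.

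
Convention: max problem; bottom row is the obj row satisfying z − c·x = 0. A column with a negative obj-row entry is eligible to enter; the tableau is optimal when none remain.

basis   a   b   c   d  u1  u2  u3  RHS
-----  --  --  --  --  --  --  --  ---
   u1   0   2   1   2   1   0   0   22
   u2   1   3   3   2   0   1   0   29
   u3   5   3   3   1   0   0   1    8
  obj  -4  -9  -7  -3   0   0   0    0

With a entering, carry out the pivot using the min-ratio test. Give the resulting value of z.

Ratio test on column a — row 1: entry 0 ≤ 0; row 2: 29/1 = 29; row 3: 8/5 = 8/5. Minimum is 8/5 at row 3 (u3 leaves); pivot element 5.
Pivot on row 3; the obj-row RHS becomes 0 − (-4)·(8/5) = 32/5.

32/5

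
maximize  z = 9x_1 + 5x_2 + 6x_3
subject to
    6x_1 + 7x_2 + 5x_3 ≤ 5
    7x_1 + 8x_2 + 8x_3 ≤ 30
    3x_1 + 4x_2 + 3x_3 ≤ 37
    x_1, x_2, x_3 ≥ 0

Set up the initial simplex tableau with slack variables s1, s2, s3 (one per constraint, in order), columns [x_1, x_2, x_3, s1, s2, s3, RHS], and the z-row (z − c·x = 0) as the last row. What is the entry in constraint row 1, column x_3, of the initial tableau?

Constraint 1 has coefficient 5 on x_3.

5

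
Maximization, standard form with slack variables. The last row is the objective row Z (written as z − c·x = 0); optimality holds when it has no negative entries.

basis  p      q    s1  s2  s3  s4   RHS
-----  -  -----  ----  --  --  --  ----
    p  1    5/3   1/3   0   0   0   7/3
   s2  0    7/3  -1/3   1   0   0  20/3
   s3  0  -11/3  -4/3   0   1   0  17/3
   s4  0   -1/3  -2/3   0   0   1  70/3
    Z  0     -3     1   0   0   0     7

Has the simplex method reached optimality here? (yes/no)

The Z-row has a negative entry -3 in column q, so it is not optimal.

no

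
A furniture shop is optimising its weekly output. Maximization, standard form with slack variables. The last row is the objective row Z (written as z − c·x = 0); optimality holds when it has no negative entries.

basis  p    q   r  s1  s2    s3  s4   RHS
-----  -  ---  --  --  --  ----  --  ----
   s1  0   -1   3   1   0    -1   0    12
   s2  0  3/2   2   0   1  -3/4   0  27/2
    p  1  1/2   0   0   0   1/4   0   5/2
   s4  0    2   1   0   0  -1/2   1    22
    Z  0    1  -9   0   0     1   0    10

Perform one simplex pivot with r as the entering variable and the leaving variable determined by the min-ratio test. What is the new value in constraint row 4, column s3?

Ratio test on column r — row 1: 12/3 = 4; row 2: (27/2)/2 = 27/4; row 3: entry 0 ≤ 0; row 4: 22/1 = 22. Minimum is 4 at row 1 (s1 leaves); pivot element 3.
Divide row 1 by 3; eliminate column r from the other rows.
Row 4 update in column s3: -1/2 − 1·(-1/3) = -1/6.

-1/6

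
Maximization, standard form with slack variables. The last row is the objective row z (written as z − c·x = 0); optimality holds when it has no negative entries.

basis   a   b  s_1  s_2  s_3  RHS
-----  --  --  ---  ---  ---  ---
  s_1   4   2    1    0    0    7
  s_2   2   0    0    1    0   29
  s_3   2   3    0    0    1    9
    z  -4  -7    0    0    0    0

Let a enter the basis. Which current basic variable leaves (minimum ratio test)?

Column a entries and ratios — s_1: 7/4 = 7/4; s_2: 29/2 = 29/2; s_3: 9/2 = 9/2.
Smallest ratio is 7/4 in the row of s_1, so s_1 leaves.

s_1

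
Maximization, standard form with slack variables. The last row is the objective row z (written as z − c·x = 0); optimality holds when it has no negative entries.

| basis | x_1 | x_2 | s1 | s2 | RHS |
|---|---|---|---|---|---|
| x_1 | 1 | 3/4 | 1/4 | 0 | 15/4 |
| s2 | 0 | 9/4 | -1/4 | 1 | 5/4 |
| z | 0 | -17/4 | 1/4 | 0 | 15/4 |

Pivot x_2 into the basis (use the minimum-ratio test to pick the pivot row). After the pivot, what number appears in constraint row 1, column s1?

1/3

Ratio test on column x_2 — row 1: (15/4)/(3/4) = 5; row 2: (5/4)/(9/4) = 5/9. Minimum is 5/9 at row 2 (s2 leaves); pivot element 9/4.
Divide row 2 by 9/4; eliminate column x_2 from the other rows.
Row 1 update in column s1: 1/4 − (3/4)·(-1/9) = 1/3.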